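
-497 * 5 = -2485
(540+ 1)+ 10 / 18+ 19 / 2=9919 / 18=551.06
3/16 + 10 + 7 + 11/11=291/16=18.19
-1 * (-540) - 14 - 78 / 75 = 524.96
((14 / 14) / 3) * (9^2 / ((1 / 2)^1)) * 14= 756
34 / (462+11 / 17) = 578 / 7865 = 0.07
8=8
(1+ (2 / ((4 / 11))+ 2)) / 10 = 17 / 20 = 0.85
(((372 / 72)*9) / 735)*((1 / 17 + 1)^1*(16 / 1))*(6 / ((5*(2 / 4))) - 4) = -35712 / 20825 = -1.71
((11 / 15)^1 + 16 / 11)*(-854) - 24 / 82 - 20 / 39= -164391542 / 87945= -1869.25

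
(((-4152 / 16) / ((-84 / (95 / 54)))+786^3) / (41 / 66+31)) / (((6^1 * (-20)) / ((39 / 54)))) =-209983643609597 / 2271991680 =-92422.72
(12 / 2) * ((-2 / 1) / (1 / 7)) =-84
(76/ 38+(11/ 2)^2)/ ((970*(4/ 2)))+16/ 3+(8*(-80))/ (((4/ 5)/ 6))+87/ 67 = -7476477991/ 1559760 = -4793.35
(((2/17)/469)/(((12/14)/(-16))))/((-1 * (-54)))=-8/92259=-0.00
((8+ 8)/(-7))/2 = -8/7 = -1.14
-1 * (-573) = 573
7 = 7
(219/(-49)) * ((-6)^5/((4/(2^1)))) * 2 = 34753.96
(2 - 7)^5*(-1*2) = 6250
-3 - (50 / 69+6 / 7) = -2213 / 483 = -4.58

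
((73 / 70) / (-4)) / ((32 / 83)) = -6059 / 8960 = -0.68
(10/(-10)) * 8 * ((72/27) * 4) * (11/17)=-55.22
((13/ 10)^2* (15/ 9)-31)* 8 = -3382/ 15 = -225.47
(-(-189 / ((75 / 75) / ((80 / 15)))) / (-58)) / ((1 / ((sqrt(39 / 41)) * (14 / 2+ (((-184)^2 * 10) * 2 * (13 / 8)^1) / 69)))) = -8040648 * sqrt(1599) / 1189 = -270416.65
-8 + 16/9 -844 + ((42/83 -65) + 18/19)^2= 71353827613/22382361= 3187.95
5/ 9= 0.56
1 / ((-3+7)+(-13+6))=-1 / 3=-0.33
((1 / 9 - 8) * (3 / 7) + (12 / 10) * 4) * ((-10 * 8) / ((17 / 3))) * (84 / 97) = -28608 / 1649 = -17.35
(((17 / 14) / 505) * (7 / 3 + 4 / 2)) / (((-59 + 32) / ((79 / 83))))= -17459 / 47531610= -0.00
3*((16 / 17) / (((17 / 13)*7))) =624 / 2023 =0.31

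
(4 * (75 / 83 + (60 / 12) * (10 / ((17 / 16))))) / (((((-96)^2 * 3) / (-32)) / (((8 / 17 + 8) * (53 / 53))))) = -135350 / 71961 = -1.88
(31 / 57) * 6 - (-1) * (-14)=-204 / 19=-10.74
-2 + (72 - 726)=-656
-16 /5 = -3.20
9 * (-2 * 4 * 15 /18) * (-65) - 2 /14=3899.86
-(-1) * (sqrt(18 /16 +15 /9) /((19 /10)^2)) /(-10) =-5 * sqrt(402) /2166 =-0.05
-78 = -78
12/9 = 1.33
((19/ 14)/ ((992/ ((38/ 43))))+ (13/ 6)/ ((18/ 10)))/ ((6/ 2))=0.40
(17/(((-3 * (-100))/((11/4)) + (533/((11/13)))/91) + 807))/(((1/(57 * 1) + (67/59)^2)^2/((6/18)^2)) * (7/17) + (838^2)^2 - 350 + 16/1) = 0.00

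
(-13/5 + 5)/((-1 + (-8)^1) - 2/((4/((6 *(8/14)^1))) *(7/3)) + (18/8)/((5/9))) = -784/1857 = -0.42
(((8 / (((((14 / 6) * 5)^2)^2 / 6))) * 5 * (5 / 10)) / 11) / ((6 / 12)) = 3888 / 3301375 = 0.00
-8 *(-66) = 528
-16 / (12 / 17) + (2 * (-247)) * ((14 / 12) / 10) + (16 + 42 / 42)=-633 / 10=-63.30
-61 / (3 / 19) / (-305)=19 / 15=1.27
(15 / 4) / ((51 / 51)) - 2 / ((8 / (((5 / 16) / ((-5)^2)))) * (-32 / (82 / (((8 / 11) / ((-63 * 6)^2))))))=16148571 / 10240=1577.01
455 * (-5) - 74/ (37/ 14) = -2303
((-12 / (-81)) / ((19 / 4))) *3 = 16 / 171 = 0.09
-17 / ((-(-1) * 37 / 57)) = -969 / 37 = -26.19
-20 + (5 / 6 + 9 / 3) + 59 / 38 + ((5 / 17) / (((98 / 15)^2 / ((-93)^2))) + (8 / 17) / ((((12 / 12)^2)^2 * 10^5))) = 654085819991 / 14541056250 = 44.98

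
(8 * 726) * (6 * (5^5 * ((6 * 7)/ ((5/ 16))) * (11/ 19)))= 160997760000/ 19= 8473566315.79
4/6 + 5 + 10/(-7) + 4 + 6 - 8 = 131/21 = 6.24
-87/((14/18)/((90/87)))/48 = -135/56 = -2.41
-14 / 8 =-1.75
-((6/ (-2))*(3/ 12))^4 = -81/ 256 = -0.32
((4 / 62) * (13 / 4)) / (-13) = -1 / 62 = -0.02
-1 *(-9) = 9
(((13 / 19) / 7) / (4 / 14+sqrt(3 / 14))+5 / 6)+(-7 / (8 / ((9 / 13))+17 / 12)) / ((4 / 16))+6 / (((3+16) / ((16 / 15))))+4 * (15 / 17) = sqrt(42) / 19+10546513 / 4525230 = 2.67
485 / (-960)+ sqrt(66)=-97 / 192+ sqrt(66)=7.62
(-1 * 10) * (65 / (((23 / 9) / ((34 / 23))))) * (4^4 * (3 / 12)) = -12729600 / 529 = -24063.52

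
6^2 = 36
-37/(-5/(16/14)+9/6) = 296/23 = 12.87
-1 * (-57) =57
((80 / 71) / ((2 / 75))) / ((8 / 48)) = 18000 / 71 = 253.52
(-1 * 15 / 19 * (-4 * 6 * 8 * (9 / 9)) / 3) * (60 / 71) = 57600 / 1349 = 42.70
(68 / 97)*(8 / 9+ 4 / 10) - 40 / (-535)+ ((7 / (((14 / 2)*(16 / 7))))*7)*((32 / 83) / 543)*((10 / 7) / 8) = 13734307663 / 14033134530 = 0.98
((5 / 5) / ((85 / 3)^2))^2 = 81 / 52200625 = 0.00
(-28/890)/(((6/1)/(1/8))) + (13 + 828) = 8981873/10680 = 841.00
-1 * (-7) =7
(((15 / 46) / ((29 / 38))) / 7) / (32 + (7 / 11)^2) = 11495 / 6102383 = 0.00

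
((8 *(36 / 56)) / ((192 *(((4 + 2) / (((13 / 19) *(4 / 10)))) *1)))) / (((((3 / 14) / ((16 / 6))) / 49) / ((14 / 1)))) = 8918 / 855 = 10.43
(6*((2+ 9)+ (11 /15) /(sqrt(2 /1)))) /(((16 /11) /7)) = 847*sqrt(2) /80+ 2541 /8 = 332.60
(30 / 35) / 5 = 6 / 35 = 0.17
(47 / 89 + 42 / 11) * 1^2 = 4255 / 979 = 4.35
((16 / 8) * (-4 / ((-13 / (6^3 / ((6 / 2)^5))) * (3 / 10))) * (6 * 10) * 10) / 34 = 64000 / 1989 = 32.18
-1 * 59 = -59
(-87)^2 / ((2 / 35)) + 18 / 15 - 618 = 1318407 / 10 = 131840.70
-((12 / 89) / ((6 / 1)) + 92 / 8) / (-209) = 2051 / 37202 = 0.06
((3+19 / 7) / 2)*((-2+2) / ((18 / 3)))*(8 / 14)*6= 0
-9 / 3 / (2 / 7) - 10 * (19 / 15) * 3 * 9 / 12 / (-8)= -111 / 16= -6.94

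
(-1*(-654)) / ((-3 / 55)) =-11990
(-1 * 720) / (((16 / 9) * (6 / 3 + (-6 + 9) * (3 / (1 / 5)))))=-8.62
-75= -75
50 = 50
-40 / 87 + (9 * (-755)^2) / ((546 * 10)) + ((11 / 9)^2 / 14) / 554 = 55607769368 / 59211243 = 939.14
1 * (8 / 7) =8 / 7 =1.14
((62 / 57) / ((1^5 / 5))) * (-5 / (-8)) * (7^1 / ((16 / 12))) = 5425 / 304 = 17.85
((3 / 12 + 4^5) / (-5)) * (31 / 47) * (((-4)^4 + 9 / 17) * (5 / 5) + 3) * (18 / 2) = -74164617 / 235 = -315594.11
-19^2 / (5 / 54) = -19494 / 5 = -3898.80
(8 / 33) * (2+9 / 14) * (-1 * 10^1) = -6.41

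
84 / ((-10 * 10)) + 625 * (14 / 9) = 218561 / 225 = 971.38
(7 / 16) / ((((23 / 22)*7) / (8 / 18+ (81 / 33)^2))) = 7045 / 18216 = 0.39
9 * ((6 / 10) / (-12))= -9 / 20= -0.45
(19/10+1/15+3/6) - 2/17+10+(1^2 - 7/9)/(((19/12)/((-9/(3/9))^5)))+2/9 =-29271587557/14535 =-2013869.11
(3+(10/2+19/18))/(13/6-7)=-163/87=-1.87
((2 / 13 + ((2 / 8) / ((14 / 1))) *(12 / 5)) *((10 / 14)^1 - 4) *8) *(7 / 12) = -4117 / 1365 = -3.02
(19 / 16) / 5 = 19 / 80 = 0.24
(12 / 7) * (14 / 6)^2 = 28 / 3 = 9.33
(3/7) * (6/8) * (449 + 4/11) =144.44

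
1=1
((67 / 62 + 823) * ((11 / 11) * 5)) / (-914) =-255465 / 56668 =-4.51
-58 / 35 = -1.66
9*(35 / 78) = 105 / 26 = 4.04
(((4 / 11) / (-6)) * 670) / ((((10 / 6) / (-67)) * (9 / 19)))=3446.10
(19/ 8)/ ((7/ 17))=323/ 56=5.77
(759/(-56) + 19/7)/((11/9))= -5463/616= -8.87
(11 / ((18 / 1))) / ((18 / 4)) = 11 / 81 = 0.14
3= 3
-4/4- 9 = -10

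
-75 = -75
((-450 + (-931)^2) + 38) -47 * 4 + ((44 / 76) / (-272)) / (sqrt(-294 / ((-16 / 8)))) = 866161 -11 * sqrt(3) / 108528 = 866161.00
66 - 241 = -175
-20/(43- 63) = 1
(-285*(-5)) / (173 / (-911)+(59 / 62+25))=80486850 / 1455073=55.31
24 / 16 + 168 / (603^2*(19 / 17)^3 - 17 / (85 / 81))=6236161991 / 4156524234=1.50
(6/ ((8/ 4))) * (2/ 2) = 3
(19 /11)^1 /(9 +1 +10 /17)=323 /1980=0.16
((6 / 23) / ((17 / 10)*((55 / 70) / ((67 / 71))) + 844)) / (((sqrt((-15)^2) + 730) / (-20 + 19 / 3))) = -153832 / 27176099719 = -0.00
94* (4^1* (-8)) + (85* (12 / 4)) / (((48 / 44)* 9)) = -2982.03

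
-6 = -6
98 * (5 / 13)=37.69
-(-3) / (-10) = -3 / 10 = -0.30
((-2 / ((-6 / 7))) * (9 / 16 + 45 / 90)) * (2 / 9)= 119 / 216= 0.55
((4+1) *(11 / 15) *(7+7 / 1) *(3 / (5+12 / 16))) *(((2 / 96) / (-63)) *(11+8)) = -209 / 1242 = -0.17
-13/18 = -0.72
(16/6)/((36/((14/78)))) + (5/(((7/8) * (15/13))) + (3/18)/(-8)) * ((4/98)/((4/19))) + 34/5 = 448983737/57788640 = 7.77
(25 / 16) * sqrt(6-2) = 25 / 8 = 3.12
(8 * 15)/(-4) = -30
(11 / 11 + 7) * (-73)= -584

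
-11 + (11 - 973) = -973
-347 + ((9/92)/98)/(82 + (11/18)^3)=-187539087734/540458485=-347.00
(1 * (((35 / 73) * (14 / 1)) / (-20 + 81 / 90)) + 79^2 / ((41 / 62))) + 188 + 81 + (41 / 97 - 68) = 534477498076 / 55451311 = 9638.68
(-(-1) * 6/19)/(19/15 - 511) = -45/72637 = -0.00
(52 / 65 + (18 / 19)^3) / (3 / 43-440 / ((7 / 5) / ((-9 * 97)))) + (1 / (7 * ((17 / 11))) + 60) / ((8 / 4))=20253643563199693 / 674082814024410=30.05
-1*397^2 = -157609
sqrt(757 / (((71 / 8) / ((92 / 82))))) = 4 * sqrt(50683421) / 2911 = 9.78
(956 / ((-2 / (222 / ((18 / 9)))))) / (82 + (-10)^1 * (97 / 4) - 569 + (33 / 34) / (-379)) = 341852694 / 4700185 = 72.73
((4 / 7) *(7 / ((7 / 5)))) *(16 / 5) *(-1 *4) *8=-292.57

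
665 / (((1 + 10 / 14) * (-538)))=-4655 / 6456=-0.72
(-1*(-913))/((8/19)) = 17347/8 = 2168.38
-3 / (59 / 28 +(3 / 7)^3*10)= -4116 / 3971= -1.04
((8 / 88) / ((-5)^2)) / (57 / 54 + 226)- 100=-112392482 / 1123925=-100.00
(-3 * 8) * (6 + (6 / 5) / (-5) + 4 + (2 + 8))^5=-706067117573376 / 9765625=-72301272.84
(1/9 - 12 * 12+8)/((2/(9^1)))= -611.50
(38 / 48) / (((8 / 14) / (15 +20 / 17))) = 36575 / 1632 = 22.41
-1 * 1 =-1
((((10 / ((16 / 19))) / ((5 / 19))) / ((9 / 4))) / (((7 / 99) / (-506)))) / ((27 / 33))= -11051293 / 63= -175417.35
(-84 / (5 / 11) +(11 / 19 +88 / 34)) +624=714423 / 1615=442.37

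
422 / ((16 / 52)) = 2743 / 2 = 1371.50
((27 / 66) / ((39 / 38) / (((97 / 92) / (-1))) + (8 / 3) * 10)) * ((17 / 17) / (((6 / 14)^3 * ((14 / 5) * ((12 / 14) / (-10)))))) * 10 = -8.43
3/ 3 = 1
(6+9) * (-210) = -3150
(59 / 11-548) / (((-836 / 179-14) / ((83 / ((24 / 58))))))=2571761557 / 441144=5829.76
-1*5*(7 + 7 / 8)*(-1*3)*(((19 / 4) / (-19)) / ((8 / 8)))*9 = -8505 / 32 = -265.78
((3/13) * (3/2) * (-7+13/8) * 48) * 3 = -3483/13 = -267.92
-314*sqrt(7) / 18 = -157*sqrt(7) / 9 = -46.15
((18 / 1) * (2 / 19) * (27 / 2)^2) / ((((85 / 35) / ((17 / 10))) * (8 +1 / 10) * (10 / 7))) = 3969 / 190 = 20.89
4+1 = 5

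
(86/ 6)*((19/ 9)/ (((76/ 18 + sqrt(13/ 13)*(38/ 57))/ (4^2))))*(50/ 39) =163400/ 1287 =126.96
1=1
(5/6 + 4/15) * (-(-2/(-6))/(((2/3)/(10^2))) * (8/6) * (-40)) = 8800/3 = 2933.33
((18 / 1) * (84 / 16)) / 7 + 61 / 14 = 125 / 7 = 17.86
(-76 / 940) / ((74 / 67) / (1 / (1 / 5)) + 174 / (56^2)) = -1996064 / 6823319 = -0.29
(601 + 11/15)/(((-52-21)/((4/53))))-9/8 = -811147/464280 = -1.75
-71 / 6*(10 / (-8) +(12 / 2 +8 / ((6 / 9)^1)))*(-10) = 23785 / 12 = 1982.08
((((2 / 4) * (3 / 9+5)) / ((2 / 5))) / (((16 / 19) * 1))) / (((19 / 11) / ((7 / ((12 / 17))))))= 6545 / 144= 45.45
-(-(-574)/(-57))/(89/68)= 7.69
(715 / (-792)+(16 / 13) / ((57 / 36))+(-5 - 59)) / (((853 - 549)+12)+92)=-1140407 / 7255872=-0.16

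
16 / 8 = 2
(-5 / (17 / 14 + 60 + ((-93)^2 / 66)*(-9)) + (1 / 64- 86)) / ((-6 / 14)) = 1105508047 / 5510464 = 200.62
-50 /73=-0.68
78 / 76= 39 / 38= 1.03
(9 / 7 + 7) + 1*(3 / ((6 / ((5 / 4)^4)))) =34071 / 3584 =9.51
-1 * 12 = -12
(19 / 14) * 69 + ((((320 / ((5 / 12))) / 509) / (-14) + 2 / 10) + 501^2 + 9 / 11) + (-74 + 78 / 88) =196766449527 / 783860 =251022.44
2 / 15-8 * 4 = -478 / 15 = -31.87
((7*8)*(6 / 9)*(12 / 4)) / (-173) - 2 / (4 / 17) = -3165 / 346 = -9.15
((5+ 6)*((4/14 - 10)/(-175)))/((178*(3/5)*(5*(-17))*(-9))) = 22/2943675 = 0.00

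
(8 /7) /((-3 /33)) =-88 /7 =-12.57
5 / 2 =2.50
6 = 6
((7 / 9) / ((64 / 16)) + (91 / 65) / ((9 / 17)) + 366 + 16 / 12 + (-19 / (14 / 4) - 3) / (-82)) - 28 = 17681927 / 51660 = 342.28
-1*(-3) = 3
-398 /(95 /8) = -3184 /95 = -33.52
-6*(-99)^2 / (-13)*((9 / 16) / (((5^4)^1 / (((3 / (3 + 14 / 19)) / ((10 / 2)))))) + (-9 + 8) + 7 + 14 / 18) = 30660.19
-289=-289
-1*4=-4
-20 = -20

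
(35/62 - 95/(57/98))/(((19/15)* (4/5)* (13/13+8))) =-756875/42408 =-17.85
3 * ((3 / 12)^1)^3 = 0.05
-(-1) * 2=2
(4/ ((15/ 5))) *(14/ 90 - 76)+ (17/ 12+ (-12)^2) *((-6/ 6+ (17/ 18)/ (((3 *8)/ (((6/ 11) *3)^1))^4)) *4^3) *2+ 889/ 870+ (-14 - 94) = -3452204443403/ 183422448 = -18821.06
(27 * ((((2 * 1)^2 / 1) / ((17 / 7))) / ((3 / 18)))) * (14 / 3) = 21168 / 17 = 1245.18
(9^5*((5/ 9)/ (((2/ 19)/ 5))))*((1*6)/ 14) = 9349425/ 14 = 667816.07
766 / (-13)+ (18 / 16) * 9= -5075 / 104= -48.80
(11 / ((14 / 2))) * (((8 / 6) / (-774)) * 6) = -0.02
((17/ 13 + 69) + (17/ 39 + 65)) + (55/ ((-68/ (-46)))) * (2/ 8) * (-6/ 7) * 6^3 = -7362284/ 4641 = -1586.36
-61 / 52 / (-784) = 61 / 40768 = 0.00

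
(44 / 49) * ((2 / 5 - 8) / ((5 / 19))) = -31768 / 1225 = -25.93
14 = 14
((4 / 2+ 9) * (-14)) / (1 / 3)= -462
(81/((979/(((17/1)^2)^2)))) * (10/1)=67652010/979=69103.18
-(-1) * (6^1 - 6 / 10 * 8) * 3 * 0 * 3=0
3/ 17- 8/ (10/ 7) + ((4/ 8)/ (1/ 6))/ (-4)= -2099/ 340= -6.17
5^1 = 5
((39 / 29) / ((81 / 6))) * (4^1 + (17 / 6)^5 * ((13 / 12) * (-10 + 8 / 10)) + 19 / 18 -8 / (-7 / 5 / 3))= -38161650553 / 213101280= -179.08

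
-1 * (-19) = 19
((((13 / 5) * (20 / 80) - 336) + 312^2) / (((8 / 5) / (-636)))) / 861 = -102829169 / 2296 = -44786.22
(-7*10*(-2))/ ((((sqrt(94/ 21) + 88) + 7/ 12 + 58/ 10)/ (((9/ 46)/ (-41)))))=-1498429800/ 211584854569 + 756000*sqrt(1974)/ 211584854569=-0.01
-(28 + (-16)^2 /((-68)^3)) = -137560 /4913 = -28.00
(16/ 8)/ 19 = 2/ 19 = 0.11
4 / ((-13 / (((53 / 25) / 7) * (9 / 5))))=-1908 / 11375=-0.17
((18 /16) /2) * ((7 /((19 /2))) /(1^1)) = 63 /152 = 0.41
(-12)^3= -1728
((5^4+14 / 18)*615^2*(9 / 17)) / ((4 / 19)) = 595192658.82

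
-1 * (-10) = 10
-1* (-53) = 53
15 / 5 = 3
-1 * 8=-8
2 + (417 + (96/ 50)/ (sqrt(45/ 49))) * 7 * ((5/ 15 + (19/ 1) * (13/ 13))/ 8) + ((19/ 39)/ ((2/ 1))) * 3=5684 * sqrt(5)/ 375 + 366963/ 52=7090.87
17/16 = 1.06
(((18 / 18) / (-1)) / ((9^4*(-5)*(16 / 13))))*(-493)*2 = -6409 / 262440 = -0.02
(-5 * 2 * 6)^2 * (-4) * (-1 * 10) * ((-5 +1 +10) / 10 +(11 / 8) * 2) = 482400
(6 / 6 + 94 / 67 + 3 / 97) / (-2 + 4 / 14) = -55363 / 38994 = -1.42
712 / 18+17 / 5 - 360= -14267 / 45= -317.04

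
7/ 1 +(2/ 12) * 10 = 8.67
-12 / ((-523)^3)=12 / 143055667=0.00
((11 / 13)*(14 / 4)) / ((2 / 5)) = 385 / 52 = 7.40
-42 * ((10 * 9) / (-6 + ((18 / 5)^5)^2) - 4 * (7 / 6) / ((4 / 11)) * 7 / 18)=2245081219784767 / 10711225898622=209.60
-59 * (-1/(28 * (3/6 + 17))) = 0.12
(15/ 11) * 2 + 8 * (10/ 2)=470/ 11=42.73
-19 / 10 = -1.90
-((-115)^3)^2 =-2313060765625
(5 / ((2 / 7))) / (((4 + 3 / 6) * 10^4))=7 / 18000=0.00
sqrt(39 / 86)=0.67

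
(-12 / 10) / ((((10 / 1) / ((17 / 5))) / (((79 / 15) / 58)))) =-1343 / 36250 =-0.04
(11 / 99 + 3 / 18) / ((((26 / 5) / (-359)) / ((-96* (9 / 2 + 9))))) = 323100 / 13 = 24853.85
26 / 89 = 0.29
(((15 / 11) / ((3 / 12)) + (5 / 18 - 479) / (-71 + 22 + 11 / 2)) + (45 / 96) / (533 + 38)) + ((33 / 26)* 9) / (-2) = 21991222999 / 2045897568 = 10.75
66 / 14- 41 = -254 / 7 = -36.29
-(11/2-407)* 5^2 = 20075/2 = 10037.50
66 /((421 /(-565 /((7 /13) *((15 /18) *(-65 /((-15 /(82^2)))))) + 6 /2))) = 2296305 /4953907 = 0.46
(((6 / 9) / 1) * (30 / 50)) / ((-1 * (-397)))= 2 / 1985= 0.00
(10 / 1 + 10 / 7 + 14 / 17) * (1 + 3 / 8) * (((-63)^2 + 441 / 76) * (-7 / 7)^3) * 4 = -346059945 / 1292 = -267848.25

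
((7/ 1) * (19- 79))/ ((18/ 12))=-280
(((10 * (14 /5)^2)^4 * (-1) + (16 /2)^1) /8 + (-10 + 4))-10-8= -2951592487 /625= -4722547.98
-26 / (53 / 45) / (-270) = 13 / 159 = 0.08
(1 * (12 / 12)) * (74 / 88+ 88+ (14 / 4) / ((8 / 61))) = 20333 / 176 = 115.53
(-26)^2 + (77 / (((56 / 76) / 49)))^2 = 104880785 / 4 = 26220196.25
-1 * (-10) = 10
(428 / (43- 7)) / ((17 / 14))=1498 / 153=9.79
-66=-66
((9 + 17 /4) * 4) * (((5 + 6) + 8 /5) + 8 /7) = 25493 /35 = 728.37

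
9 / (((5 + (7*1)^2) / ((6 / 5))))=1 / 5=0.20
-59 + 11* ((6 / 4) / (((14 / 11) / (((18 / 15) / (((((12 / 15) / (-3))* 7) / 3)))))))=-32929 / 392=-84.00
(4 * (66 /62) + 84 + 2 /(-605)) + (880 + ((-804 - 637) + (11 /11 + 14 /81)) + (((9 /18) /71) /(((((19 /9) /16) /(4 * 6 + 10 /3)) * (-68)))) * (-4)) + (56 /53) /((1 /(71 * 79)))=10072421694545252 /1846455425595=5455.00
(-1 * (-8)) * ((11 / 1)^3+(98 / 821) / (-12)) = 10647.92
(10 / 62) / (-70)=-1 / 434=-0.00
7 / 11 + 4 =51 / 11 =4.64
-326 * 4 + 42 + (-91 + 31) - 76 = -1398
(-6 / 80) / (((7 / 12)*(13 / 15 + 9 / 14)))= -27 / 317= -0.09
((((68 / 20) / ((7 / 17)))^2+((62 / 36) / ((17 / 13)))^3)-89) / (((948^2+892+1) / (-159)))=34480689935617 / 10525121353265400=0.00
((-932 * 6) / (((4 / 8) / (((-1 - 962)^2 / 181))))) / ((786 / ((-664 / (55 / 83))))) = 95267474851392 / 1304105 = 73051997.23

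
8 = 8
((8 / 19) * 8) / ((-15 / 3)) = -64 / 95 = -0.67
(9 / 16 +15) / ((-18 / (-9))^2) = 249 / 64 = 3.89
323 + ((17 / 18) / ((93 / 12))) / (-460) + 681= 64426663 / 64170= 1004.00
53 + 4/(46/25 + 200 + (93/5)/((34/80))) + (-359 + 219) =-4539767/52191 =-86.98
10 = 10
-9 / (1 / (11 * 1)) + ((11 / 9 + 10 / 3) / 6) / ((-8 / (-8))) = -5305 / 54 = -98.24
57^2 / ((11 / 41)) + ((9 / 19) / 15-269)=12373783 / 1045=11840.94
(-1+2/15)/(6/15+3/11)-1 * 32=-3695/111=-33.29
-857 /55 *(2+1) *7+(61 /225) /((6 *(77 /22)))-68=-395.21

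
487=487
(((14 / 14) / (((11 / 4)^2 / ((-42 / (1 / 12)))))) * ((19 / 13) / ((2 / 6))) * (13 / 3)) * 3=-459648 / 121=-3798.74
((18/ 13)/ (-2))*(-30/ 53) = 270/ 689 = 0.39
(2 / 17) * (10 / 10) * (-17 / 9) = -0.22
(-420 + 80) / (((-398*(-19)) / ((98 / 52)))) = -4165 / 49153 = -0.08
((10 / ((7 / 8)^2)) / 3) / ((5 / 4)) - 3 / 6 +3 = 1759 / 294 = 5.98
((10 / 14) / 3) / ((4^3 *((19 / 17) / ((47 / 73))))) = 3995 / 1864128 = 0.00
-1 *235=-235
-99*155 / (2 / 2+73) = -15345 / 74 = -207.36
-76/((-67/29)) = 2204/67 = 32.90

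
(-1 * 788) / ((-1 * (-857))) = -788 / 857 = -0.92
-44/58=-22/29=-0.76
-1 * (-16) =16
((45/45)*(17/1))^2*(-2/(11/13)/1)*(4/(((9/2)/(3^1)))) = -60112/33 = -1821.58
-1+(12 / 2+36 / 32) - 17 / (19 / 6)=115 / 152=0.76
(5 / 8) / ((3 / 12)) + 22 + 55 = 159 / 2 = 79.50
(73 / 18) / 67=73 / 1206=0.06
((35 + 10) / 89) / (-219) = -15 / 6497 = -0.00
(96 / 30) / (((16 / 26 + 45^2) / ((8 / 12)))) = 416 / 394995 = 0.00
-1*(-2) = 2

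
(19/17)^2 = 361/289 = 1.25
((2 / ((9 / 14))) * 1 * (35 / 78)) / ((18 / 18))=490 / 351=1.40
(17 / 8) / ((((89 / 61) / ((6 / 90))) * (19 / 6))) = 1037 / 33820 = 0.03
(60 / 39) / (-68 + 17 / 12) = -240 / 10387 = -0.02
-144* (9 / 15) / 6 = -72 / 5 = -14.40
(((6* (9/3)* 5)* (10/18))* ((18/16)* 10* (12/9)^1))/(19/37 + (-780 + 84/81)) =-749250/777671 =-0.96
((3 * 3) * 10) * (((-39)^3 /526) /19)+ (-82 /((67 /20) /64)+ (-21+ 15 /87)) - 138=-21938709439 /9709171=-2259.59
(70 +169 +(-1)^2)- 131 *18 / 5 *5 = -2118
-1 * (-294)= 294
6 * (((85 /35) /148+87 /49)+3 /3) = 60741 /3626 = 16.75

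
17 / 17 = 1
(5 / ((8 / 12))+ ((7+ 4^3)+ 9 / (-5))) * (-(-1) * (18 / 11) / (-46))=-6903 / 2530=-2.73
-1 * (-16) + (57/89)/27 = 12835/801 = 16.02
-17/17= -1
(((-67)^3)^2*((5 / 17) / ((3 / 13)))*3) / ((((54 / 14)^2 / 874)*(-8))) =-125904046930011805 / 49572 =-2539821813322.27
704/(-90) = -352/45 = -7.82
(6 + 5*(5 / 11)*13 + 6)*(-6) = -2742 / 11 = -249.27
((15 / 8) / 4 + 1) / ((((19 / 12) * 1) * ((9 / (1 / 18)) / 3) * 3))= 47 / 8208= 0.01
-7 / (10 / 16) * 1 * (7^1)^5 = -188238.40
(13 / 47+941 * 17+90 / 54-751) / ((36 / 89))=47836610 / 1269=37696.30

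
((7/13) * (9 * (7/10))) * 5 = 441/26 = 16.96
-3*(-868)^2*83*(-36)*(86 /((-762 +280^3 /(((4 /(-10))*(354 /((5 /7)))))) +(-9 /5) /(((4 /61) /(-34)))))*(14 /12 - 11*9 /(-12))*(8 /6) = -65957658.21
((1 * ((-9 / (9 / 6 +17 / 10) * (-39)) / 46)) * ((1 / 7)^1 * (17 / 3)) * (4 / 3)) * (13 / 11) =43095 / 14168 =3.04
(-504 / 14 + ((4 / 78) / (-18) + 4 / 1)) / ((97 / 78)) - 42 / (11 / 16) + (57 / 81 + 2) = -2423455 / 28809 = -84.12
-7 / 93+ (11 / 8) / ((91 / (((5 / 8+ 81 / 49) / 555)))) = -369257407 / 4909894080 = -0.08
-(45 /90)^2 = -1 /4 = -0.25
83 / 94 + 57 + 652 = 66729 / 94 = 709.88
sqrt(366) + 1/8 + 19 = 153/8 + sqrt(366) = 38.26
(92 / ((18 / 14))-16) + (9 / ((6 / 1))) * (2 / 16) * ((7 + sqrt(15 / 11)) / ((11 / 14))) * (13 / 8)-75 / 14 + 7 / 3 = 273 * sqrt(165) / 7744 + 2450281 / 44352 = 55.70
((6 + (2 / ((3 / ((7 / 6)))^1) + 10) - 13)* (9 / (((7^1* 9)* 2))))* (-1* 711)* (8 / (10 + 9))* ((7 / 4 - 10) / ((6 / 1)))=14773 / 133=111.08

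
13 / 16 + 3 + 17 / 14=563 / 112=5.03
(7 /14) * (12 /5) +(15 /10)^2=69 /20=3.45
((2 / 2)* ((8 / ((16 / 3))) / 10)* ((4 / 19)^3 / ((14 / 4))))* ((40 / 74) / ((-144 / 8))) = -64 / 5329443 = -0.00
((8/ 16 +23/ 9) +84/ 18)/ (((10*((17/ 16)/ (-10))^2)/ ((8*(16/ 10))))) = 2277376/ 2601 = 875.58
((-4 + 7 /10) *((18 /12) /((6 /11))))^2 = 131769 /1600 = 82.36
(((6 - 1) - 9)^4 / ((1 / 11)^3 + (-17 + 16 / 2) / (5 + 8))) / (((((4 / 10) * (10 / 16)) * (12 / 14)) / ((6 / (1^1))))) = -62013952 / 5983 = -10365.03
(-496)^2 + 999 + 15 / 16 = 3952255 / 16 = 247015.94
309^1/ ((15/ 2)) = 41.20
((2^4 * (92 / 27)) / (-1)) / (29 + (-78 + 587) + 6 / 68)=-50048 / 493965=-0.10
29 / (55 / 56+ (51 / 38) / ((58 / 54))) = 894824 / 68861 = 12.99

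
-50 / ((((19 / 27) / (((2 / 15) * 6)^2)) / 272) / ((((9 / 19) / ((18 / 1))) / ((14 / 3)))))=-176256 / 2527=-69.75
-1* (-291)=291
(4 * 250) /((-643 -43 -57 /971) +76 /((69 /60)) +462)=-6.33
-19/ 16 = -1.19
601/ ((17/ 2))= 1202/ 17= 70.71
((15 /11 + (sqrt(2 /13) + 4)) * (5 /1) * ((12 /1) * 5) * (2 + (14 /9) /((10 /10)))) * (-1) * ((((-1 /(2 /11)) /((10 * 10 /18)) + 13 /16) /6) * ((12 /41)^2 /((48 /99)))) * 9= 84348 * sqrt(26) /21853 + 452412 /1681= 288.81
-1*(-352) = 352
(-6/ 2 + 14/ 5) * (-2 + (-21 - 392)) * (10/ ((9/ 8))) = 6640/ 9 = 737.78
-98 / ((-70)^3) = 1 / 3500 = 0.00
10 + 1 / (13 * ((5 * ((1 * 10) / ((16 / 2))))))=3254 / 325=10.01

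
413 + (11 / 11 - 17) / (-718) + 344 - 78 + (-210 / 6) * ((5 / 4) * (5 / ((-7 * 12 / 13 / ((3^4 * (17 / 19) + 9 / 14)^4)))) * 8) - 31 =27823752456225691431205 / 3594603482848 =7740423273.11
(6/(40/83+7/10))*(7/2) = 5810/327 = 17.77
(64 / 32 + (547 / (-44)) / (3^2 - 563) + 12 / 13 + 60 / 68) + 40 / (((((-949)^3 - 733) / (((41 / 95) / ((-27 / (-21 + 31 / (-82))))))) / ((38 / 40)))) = 1189637573158642961 / 310783173783156360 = 3.83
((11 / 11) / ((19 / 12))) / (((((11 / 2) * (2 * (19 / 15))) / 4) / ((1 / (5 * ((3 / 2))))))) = 96 / 3971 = 0.02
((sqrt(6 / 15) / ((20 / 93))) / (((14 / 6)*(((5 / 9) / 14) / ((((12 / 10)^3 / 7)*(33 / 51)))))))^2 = 25.74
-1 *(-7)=7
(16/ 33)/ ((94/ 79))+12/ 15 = 9364/ 7755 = 1.21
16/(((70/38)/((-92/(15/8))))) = -223744/525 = -426.18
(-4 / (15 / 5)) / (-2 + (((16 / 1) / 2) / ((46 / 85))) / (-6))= 23 / 77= 0.30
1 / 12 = 0.08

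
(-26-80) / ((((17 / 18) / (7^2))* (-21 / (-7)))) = -31164 / 17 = -1833.18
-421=-421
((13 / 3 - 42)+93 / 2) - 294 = -1711 / 6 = -285.17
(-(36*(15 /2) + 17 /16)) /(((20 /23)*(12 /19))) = -1895269 /3840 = -493.56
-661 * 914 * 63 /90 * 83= -175506737 /5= -35101347.40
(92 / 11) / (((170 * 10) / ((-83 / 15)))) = -0.03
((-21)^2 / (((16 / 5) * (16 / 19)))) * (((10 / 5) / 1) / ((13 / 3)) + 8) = 2304225 / 1664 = 1384.75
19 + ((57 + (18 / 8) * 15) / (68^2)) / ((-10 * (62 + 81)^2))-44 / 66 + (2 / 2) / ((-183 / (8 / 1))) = 104621328731 / 5720257920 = 18.29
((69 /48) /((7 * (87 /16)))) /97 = 23 /59073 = 0.00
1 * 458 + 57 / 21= 3225 / 7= 460.71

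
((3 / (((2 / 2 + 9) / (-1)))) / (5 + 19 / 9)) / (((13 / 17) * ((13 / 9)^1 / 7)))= -28917 / 108160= -0.27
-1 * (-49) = 49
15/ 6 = 5/ 2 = 2.50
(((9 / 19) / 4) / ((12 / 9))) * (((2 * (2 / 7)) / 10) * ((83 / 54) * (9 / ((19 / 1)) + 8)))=1909 / 28880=0.07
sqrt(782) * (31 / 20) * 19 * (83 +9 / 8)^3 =179539696813 * sqrt(782) / 10240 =490302273.84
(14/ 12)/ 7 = 1/ 6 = 0.17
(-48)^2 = 2304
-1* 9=-9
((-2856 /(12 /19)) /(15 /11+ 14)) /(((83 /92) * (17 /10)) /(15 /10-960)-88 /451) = 1798403108040 /1201997459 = 1496.18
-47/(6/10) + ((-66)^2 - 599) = 11036/3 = 3678.67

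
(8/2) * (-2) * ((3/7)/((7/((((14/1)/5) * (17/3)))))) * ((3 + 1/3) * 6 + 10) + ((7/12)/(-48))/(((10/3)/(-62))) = -1565201/6720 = -232.92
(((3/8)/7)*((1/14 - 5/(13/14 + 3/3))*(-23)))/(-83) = -21919/585648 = -0.04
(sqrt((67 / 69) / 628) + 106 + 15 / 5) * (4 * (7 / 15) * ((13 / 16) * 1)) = 91 * sqrt(725811) / 1299960 + 9919 / 60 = 165.38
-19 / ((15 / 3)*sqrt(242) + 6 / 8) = 228 / 96791 - 16720*sqrt(2) / 96791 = -0.24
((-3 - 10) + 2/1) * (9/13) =-99/13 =-7.62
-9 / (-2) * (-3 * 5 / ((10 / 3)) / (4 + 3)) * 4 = -81 / 7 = -11.57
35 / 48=0.73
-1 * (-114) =114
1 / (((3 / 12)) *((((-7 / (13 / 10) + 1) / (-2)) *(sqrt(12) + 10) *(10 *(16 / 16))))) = 13 / 627-13 *sqrt(3) / 3135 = 0.01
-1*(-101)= 101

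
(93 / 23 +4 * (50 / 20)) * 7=2261 / 23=98.30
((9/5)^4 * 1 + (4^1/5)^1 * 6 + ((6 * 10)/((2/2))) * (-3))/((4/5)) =-102939/500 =-205.88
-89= -89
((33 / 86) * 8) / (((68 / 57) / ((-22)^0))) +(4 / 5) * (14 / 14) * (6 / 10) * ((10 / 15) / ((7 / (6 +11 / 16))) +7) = 1596223 / 255850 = 6.24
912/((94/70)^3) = 39102000/103823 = 376.62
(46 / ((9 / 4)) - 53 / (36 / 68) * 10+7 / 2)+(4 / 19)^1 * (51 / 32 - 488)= -492283 / 456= -1079.57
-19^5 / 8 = -2476099 / 8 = -309512.38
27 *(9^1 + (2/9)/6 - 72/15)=572/5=114.40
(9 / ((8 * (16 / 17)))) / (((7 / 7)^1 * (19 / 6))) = 459 / 1216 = 0.38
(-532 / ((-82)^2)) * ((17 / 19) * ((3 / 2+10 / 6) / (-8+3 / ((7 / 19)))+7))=-20825 / 10086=-2.06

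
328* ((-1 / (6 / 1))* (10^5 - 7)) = -5466284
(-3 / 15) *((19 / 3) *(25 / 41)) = -95 / 123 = -0.77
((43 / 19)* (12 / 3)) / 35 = 172 / 665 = 0.26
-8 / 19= -0.42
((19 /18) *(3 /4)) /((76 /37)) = 37 /96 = 0.39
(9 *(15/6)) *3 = 67.50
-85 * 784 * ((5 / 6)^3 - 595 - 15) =1096519550 / 27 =40611835.19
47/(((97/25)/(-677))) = -795475/97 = -8200.77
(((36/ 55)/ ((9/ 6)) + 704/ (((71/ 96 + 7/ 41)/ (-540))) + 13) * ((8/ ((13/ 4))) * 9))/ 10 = -925145.12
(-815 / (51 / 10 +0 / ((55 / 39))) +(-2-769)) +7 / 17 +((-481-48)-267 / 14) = -1055623 / 714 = -1478.46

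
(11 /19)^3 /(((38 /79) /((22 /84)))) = 1156639 /10946964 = 0.11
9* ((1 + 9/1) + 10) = 180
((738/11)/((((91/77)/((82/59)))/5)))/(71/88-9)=-26627040/553007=-48.15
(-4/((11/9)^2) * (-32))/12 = 864/121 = 7.14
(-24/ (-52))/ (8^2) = 3/ 416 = 0.01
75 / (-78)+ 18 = 443 / 26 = 17.04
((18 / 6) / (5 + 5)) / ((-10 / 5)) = -3 / 20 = -0.15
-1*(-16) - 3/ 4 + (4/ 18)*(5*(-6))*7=-377/ 12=-31.42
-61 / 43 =-1.42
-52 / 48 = -13 / 12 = -1.08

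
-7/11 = -0.64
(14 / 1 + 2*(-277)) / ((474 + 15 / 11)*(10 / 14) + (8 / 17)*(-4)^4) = -100980 / 86023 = -1.17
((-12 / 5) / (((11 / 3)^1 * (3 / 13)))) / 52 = -3 / 55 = -0.05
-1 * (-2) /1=2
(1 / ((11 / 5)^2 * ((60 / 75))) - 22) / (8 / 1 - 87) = 10523 / 38236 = 0.28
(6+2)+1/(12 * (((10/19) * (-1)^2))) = 8.16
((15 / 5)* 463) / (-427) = -1389 / 427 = -3.25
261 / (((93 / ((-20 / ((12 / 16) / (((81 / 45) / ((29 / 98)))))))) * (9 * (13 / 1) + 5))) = -7056 / 1891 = -3.73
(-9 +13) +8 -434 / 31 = -2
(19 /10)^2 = 361 /100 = 3.61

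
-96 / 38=-48 / 19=-2.53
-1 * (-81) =81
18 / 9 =2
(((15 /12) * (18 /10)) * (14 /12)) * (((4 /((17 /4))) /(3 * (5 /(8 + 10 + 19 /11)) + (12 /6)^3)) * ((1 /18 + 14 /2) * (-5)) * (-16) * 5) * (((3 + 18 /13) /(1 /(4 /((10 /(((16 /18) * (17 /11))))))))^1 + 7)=311485046320 /41591979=7489.07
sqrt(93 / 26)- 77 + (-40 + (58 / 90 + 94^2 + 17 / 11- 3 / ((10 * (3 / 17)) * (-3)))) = 8723.65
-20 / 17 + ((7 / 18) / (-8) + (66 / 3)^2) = 1181833 / 2448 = 482.77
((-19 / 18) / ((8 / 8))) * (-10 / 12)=95 / 108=0.88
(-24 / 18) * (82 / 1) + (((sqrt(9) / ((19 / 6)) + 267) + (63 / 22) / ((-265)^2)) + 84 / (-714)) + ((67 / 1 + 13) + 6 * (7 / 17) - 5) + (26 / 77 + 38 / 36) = 3731087791406 / 15719093775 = 237.36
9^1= 9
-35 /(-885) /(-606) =-7 /107262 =-0.00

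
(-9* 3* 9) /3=-81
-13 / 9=-1.44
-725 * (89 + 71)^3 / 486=-6110288.07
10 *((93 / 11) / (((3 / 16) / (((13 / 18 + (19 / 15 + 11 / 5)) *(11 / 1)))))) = 20776.89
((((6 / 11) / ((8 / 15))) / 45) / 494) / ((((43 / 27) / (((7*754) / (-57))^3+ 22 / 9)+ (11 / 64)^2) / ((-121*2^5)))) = -13249193695952896 / 2196997976706351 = -6.03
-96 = -96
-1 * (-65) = 65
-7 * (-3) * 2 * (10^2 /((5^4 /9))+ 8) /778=4956 /9725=0.51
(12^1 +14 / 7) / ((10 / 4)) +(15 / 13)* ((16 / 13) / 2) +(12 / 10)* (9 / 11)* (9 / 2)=99719 / 9295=10.73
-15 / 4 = -3.75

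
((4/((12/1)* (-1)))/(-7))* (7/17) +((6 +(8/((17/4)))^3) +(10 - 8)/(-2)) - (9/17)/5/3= 858839/73695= 11.65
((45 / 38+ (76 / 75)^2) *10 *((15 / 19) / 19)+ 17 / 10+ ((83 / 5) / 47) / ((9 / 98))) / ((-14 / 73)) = -68459638783 / 2030949900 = -33.71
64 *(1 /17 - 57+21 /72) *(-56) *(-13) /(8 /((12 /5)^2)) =-807660672 /425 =-1900378.05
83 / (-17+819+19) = 83 / 821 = 0.10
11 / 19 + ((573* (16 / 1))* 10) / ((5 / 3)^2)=3135511 / 95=33005.38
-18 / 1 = -18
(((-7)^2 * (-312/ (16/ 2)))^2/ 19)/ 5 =3651921/ 95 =38441.27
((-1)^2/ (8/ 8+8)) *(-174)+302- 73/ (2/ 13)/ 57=10425/ 38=274.34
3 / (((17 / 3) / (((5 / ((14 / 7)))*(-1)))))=-45 / 34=-1.32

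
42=42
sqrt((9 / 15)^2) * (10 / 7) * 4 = 24 / 7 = 3.43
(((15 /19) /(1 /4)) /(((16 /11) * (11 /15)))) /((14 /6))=675 /532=1.27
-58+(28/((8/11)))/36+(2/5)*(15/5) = -20063/360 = -55.73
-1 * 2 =-2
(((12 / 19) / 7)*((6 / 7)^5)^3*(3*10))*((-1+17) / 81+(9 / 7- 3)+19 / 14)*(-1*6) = 0.26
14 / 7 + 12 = 14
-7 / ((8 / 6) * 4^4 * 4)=-21 / 4096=-0.01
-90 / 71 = -1.27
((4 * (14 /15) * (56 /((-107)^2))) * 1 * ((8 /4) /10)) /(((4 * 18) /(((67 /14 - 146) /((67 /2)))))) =-36904 /172593675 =-0.00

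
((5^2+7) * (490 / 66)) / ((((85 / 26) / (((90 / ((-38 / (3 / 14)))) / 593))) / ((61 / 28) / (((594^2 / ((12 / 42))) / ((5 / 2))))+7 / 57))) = -20978029670 / 2746451480157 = -0.01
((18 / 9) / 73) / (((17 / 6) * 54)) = 2 / 11169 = 0.00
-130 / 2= -65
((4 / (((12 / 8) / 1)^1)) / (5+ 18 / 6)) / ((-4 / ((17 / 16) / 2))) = -17 / 384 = -0.04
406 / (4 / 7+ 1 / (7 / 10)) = 203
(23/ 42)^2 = 529/ 1764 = 0.30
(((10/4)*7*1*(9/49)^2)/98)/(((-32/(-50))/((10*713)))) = 36095625/537824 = 67.11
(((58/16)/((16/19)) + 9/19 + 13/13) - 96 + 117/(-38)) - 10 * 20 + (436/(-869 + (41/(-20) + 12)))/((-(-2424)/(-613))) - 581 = -11067553775617/12660610176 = -874.17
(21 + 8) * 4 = 116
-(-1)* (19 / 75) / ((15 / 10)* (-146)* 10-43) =-19 / 167475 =-0.00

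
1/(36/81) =9/4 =2.25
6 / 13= 0.46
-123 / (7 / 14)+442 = 196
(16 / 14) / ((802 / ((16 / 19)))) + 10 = 533394 / 53333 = 10.00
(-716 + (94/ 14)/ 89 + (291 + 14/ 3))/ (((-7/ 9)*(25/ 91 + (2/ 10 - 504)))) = -25527515/ 23788632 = -1.07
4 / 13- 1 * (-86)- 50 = 472 / 13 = 36.31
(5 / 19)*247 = 65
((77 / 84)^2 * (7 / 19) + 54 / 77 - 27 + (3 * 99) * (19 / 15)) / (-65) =-28376779 / 5266800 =-5.39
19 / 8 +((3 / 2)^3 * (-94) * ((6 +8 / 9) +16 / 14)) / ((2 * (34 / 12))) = -425815 / 952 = -447.28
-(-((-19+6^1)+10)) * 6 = -18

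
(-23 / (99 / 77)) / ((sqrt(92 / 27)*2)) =-7*sqrt(69) / 12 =-4.85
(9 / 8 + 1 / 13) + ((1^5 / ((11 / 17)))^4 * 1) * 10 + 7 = 99350613 / 1522664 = 65.25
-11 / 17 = -0.65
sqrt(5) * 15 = 15 * sqrt(5) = 33.54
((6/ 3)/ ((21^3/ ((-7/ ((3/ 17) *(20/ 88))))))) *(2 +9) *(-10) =16456/ 3969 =4.15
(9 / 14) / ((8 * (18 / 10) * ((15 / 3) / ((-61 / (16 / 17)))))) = -1037 / 1792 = -0.58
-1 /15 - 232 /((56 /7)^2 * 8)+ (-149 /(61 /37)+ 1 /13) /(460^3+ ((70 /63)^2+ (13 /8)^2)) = -0.52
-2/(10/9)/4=-0.45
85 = 85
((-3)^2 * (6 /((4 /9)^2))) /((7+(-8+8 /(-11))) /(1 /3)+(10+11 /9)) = 216513 /4784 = 45.26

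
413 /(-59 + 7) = -413 /52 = -7.94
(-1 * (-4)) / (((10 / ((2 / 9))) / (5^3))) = 100 / 9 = 11.11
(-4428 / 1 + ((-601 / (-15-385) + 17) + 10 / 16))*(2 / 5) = -1763549 / 1000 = -1763.55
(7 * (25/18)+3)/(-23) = -229/414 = -0.55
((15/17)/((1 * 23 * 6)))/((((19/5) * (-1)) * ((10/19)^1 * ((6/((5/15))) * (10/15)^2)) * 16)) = -5/200192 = -0.00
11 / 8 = 1.38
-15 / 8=-1.88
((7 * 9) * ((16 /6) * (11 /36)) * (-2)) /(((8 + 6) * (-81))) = 22 /243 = 0.09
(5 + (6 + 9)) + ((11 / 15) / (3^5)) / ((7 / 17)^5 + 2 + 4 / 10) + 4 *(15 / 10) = 324552052753 / 12482170551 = 26.00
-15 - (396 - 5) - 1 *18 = -424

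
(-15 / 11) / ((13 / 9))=-135 / 143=-0.94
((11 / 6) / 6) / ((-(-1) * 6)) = 11 / 216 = 0.05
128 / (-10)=-64 / 5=-12.80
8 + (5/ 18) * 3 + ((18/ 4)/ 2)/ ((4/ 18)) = 455/ 24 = 18.96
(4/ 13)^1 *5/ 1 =20/ 13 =1.54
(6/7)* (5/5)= 6/7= 0.86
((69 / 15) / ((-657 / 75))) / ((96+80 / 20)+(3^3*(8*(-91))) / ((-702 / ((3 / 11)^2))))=-13915 / 2705088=-0.01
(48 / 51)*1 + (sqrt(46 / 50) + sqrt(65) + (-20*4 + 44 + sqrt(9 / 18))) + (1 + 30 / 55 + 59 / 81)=-23.06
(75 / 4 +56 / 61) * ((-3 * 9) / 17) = -129573 / 4148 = -31.24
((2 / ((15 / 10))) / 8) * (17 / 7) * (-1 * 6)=-17 / 7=-2.43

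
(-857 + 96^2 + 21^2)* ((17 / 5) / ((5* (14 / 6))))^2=915552 / 1225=747.39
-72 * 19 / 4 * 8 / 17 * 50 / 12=-11400 / 17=-670.59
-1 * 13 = -13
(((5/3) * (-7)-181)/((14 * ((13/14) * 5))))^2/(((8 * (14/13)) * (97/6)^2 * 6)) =0.00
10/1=10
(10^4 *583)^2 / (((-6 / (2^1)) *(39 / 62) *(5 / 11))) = -4636085960000000 / 117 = -39624666324786.32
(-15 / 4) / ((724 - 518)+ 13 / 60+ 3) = -225 / 12553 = -0.02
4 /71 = 0.06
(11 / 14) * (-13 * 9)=-1287 / 14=-91.93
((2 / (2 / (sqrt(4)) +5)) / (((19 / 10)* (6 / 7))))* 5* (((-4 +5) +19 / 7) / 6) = 325 / 513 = 0.63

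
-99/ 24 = -33/ 8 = -4.12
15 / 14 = 1.07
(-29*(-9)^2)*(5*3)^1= -35235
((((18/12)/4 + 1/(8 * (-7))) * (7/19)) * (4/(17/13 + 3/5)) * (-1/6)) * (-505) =164125/7068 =23.22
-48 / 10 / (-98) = 12 / 245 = 0.05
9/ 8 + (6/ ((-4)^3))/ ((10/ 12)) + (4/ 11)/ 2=1051/ 880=1.19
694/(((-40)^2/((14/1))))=2429/400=6.07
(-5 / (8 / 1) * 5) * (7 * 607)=-106225 / 8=-13278.12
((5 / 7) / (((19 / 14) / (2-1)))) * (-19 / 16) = -0.62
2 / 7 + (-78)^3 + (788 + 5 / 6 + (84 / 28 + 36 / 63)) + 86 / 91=-258672067 / 546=-473758.36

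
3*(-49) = -147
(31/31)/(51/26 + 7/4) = 52/193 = 0.27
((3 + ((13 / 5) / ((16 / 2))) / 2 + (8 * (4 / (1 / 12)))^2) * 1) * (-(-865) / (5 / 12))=6122504427 / 20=306125221.35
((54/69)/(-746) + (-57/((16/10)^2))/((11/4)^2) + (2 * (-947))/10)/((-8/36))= 865.55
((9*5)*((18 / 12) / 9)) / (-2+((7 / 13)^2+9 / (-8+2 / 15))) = -149565 / 56917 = -2.63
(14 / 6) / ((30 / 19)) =133 / 90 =1.48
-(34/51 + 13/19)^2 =-1.82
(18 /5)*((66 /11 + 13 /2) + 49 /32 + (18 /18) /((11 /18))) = 9927 /176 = 56.40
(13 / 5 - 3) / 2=-1 / 5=-0.20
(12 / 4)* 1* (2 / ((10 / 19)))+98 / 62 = 2012 / 155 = 12.98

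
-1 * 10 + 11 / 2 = -9 / 2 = -4.50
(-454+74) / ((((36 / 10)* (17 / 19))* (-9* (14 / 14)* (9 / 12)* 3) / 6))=144400 / 4131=34.96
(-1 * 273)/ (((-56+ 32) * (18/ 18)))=91/ 8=11.38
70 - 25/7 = 465/7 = 66.43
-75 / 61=-1.23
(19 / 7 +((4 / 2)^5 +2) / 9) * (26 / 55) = 10634 / 3465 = 3.07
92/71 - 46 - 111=-11055/71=-155.70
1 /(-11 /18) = -18 /11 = -1.64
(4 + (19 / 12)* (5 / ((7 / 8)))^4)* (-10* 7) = -121888120 / 1029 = -118452.98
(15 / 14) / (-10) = -3 / 28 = -0.11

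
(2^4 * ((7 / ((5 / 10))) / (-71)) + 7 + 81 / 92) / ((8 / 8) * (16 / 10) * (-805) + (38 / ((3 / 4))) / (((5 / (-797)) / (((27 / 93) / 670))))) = -1602768975 / 438043209712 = -0.00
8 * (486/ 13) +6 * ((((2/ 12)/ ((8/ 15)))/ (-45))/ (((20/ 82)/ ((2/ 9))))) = 4198507/ 14040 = 299.04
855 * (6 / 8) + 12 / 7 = 18003 / 28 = 642.96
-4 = -4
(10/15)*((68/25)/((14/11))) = 748/525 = 1.42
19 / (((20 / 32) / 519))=78888 / 5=15777.60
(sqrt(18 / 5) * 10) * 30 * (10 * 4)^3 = 11520000 * sqrt(10) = 36429438.65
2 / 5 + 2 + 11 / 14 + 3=6.19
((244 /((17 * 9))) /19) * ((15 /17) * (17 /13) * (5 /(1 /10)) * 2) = 122000 /12597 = 9.68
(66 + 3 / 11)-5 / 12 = 8693 / 132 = 65.86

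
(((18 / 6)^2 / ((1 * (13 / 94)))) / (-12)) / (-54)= 47 / 468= 0.10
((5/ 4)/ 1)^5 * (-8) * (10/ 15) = -3125/ 192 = -16.28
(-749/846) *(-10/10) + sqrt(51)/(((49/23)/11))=749/846 + 253 *sqrt(51)/49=37.76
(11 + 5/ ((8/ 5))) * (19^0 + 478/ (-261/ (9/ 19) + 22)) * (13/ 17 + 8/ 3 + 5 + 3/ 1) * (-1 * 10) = -329395/ 2116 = -155.67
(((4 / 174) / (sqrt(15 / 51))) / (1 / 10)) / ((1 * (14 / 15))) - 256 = -255.55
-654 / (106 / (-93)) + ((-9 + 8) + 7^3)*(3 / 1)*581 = 31624029 / 53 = 596679.79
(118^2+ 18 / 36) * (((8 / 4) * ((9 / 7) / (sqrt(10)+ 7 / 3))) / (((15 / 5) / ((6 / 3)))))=-501282 / 41+ 1503846 * sqrt(10) / 287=4343.57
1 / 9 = 0.11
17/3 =5.67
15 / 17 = 0.88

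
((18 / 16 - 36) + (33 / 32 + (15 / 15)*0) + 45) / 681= 119 / 7264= 0.02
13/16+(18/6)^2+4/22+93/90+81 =242953/2640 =92.03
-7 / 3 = -2.33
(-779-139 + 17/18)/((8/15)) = -82535/48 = -1719.48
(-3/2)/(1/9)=-27/2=-13.50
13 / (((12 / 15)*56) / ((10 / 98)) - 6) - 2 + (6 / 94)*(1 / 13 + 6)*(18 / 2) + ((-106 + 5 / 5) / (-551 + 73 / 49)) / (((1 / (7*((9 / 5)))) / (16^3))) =9863.04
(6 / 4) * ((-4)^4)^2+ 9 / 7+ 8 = 688193 / 7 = 98313.29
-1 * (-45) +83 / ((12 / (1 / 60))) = 32483 / 720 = 45.12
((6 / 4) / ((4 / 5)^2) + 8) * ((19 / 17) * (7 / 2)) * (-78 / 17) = -1716897 / 9248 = -185.65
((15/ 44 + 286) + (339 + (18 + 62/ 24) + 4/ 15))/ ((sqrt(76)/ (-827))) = -58783987 * sqrt(19)/ 4180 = -61299.87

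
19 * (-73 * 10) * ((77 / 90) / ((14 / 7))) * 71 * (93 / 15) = -235064599 / 90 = -2611828.88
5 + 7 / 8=47 / 8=5.88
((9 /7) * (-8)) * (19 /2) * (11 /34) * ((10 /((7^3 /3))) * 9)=-1015740 /40817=-24.89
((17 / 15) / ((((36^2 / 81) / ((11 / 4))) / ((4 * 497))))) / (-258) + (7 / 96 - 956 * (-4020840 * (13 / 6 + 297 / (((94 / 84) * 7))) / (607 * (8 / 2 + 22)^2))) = 14011882243115947 / 37317643740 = 375476.07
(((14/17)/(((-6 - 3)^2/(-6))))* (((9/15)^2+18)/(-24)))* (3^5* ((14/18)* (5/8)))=441/80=5.51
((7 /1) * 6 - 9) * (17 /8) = 70.12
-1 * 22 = -22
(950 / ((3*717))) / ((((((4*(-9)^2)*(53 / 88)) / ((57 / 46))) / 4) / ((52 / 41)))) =0.01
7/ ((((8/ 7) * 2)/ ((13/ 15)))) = 2.65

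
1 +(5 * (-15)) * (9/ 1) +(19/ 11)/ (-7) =-51917/ 77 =-674.25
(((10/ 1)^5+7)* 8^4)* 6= 2457772032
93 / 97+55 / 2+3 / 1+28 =11535 / 194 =59.46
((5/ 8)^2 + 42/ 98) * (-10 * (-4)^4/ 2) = -7340/ 7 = -1048.57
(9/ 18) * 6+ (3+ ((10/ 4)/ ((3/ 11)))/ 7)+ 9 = 685/ 42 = 16.31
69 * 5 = 345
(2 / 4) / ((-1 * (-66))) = 1 / 132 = 0.01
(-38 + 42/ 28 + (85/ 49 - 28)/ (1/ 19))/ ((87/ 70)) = -262415/ 609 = -430.89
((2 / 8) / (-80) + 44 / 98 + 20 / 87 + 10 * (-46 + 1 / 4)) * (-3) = 1370.47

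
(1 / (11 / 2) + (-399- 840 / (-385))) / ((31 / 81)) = -353403 / 341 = -1036.37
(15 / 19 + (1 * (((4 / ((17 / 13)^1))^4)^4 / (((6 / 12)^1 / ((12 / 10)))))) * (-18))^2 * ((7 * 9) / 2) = 8666869348551321358579067404966764372222580189395071197178332743 / 42740804285426433787486118666643170014866050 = 202777404249889403363.81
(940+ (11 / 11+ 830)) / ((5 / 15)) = 5313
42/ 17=2.47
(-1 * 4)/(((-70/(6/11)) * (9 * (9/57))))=76/3465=0.02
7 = 7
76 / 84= 19 / 21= 0.90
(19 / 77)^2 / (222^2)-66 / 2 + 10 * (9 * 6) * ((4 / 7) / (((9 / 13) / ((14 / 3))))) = 598143299653 / 292204836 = 2047.00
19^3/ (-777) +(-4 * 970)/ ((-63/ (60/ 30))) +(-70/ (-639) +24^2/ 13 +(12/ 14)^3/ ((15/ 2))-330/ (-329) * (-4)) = 3836013789437/ 24774672195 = 154.84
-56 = -56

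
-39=-39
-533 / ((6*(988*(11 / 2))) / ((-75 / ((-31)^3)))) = -0.00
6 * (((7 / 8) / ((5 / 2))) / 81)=7 / 270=0.03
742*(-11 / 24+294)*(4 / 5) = 522739 / 3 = 174246.33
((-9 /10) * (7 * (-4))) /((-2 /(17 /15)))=-357 /25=-14.28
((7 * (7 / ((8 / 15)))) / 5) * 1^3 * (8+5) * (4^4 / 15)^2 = 5218304 / 75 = 69577.39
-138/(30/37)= -851/5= -170.20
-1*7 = -7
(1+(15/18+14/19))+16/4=6.57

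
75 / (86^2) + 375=2773575 / 7396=375.01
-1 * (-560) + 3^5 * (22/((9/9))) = 5906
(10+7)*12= 204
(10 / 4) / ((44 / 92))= 115 / 22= 5.23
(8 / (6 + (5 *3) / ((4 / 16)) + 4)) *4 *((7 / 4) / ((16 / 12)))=3 / 5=0.60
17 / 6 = 2.83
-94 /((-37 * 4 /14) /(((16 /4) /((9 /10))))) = 13160 /333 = 39.52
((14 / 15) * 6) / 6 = 14 / 15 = 0.93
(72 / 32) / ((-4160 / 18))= -81 / 8320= -0.01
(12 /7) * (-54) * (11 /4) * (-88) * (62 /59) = 9722592 /413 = 23541.38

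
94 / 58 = 47 / 29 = 1.62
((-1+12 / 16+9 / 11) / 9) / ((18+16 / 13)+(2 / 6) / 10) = 1625 / 495858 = 0.00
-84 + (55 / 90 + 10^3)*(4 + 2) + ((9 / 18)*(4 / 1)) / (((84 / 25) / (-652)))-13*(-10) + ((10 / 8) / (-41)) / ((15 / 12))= 1624864 / 287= 5661.55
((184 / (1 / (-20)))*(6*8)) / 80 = -2208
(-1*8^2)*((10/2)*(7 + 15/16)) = -2540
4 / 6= 2 / 3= 0.67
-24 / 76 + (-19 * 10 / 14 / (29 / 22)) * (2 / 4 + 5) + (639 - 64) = 1998152 / 3857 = 518.06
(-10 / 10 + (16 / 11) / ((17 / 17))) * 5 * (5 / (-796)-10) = -199125 / 8756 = -22.74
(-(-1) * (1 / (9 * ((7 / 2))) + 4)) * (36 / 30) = 508 / 105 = 4.84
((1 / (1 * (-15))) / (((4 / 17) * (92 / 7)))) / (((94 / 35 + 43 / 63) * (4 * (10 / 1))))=-2499 / 15617920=-0.00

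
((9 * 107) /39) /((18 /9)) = 12.35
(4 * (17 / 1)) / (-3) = -68 / 3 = -22.67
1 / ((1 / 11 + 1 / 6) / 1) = 66 / 17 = 3.88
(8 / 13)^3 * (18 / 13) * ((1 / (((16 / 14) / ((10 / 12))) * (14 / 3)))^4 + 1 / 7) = 9476559 / 204725248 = 0.05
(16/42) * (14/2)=8/3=2.67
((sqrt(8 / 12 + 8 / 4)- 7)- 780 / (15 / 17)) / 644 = -891 / 644 + sqrt(6) / 966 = -1.38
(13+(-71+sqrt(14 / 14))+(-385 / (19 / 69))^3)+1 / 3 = -56240700902405 / 20577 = -2733182723.55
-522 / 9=-58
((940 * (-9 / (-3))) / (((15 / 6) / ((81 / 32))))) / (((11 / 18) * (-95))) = -49.18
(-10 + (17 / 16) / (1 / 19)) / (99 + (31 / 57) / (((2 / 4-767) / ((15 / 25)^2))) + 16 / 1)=39564175 / 446613008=0.09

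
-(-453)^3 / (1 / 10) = 929596770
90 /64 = 45 /32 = 1.41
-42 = -42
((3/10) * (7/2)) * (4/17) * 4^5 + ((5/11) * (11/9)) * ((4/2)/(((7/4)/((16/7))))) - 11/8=75888977/299880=253.06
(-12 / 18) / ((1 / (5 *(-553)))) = 5530 / 3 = 1843.33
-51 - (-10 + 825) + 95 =-771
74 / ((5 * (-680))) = -37 / 1700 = -0.02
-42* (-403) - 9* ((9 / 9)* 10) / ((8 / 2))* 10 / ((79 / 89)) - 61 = 1312310 / 79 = 16611.52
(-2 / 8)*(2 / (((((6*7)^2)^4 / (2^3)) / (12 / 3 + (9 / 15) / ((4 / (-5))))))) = -13 / 9682651996416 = -0.00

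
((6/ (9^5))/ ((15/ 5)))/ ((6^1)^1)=1/ 177147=0.00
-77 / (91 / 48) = -528 / 13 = -40.62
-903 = -903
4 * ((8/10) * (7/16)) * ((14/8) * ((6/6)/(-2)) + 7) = 343/40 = 8.58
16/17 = 0.94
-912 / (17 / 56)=-51072 / 17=-3004.24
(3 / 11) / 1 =3 / 11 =0.27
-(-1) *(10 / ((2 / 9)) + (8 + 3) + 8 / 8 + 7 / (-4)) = 55.25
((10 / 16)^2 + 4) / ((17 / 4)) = 281 / 272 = 1.03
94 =94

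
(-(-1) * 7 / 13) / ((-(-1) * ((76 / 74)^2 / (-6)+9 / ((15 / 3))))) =0.33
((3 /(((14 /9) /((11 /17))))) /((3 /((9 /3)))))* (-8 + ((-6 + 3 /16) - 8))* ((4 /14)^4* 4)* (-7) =207306 /40817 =5.08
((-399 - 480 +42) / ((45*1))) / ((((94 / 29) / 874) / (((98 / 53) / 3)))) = -38500574 / 12455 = -3091.17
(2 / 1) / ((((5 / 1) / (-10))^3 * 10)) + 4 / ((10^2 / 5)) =-7 / 5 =-1.40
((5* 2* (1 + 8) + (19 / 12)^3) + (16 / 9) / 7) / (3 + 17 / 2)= 1139725 / 139104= 8.19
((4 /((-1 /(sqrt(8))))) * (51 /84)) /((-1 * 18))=17 * sqrt(2) /63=0.38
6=6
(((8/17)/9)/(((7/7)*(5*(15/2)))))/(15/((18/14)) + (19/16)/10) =512/4327605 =0.00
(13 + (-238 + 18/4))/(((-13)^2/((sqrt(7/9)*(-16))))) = 1176*sqrt(7)/169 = 18.41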